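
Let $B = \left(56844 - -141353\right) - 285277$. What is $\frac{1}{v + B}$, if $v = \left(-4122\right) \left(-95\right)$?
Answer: $\frac{1}{304510} \approx 3.284 \cdot 10^{-6}$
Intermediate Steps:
$B = -87080$ ($B = \left(56844 + 141353\right) - 285277 = 198197 - 285277 = -87080$)
$v = 391590$
$\frac{1}{v + B} = \frac{1}{391590 - 87080} = \frac{1}{304510}$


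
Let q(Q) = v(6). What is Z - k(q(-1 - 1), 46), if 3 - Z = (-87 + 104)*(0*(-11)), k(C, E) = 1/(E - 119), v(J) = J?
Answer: 220/73 ≈ 3.0137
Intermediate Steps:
q(Q) = 6
k(C, E) = 1/(-119 + E)
Z = 3 (Z = 3 - (-87 + 104)*0*(-11) = 3 - 17*0 = 3 - 1*0 = 3 + 0 = 3)
Z - k(q(-1 - 1), 46) = 3 - 1/(-119 + 46) = 3 - 1/(-73) = 3 - 1*(-1/73) = 3 + 1/73 = 220/73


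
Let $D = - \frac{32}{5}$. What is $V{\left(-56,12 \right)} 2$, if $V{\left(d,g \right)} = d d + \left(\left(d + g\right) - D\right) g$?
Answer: $\frac{26848}{5} \approx 5369.6$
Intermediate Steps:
$D = - \frac{32}{5}$ ($D = \left(-32\right) \frac{1}{5} = - \frac{32}{5} \approx -6.4$)
$V{\left(d,g \right)} = d^{2} + g \left(\frac{32}{5} + d + g\right)$ ($V{\left(d,g \right)} = d d + \left(\left(d + g\right) - - \frac{32}{5}\right) g = d^{2} + \left(\left(d + g\right) + \frac{32}{5}\right) g = d^{2} + \left(\frac{32}{5} + d + g\right) g = d^{2} + g \left(\frac{32}{5} + d + g\right)$)
$V{\left(-56,12 \right)} 2 = \left(\left(-56\right)^{2} + 12^{2} + \frac{32}{5} \cdot 12 - 672\right) 2 = \left(3136 + 144 + \frac{384}{5} - 672\right) 2 = \frac{13424}{5} \cdot 2 = \frac{26848}{5}$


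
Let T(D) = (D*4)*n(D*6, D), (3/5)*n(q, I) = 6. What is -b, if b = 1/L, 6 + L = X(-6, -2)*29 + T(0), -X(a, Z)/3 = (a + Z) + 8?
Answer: ⅙ ≈ 0.16667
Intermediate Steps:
n(q, I) = 10 (n(q, I) = (5/3)*6 = 10)
X(a, Z) = -24 - 3*Z - 3*a (X(a, Z) = -3*((a + Z) + 8) = -3*((Z + a) + 8) = -3*(8 + Z + a) = -24 - 3*Z - 3*a)
T(D) = 40*D (T(D) = (D*4)*10 = (4*D)*10 = 40*D)
L = -6 (L = -6 + ((-24 - 3*(-2) - 3*(-6))*29 + 40*0) = -6 + ((-24 + 6 + 18)*29 + 0) = -6 + (0*29 + 0) = -6 + (0 + 0) = -6 + 0 = -6)
b = -⅙ (b = 1/(-6) = -⅙ ≈ -0.16667)
-b = -1*(-⅙) = ⅙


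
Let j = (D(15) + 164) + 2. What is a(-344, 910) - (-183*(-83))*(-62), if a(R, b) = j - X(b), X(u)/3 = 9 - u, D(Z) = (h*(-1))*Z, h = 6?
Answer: 944497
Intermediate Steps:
D(Z) = -6*Z (D(Z) = (6*(-1))*Z = -6*Z)
X(u) = 27 - 3*u (X(u) = 3*(9 - u) = 27 - 3*u)
j = 76 (j = (-6*15 + 164) + 2 = (-90 + 164) + 2 = 74 + 2 = 76)
a(R, b) = 49 + 3*b (a(R, b) = 76 - (27 - 3*b) = 76 + (-27 + 3*b) = 49 + 3*b)
a(-344, 910) - (-183*(-83))*(-62) = (49 + 3*910) - (-183*(-83))*(-62) = (49 + 2730) - 15189*(-62) = 2779 - 1*(-941718) = 2779 + 941718 = 944497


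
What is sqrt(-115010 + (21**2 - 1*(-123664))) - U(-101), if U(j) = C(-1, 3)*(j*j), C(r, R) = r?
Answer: 10201 + sqrt(9095) ≈ 10296.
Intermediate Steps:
U(j) = -j**2 (U(j) = -j*j = -j**2)
sqrt(-115010 + (21**2 - 1*(-123664))) - U(-101) = sqrt(-115010 + (21**2 - 1*(-123664))) - (-1)*(-101)**2 = sqrt(-115010 + (441 + 123664)) - (-1)*10201 = sqrt(-115010 + 124105) - 1*(-10201) = sqrt(9095) + 10201 = 10201 + sqrt(9095)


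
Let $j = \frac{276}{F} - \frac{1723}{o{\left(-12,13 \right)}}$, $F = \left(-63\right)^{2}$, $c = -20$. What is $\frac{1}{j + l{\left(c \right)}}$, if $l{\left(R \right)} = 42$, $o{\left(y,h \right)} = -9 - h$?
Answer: $\frac{29106}{3504005} \approx 0.0083065$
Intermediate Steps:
$F = 3969$
$j = \frac{2281553}{29106}$ ($j = \frac{276}{3969} - \frac{1723}{-9 - 13} = 276 \cdot \frac{1}{3969} - \frac{1723}{-9 - 13} = \frac{92}{1323} - \frac{1723}{-22} = \frac{92}{1323} - - \frac{1723}{22} = \frac{92}{1323} + \frac{1723}{22} = \frac{2281553}{29106} \approx 78.388$)
$\frac{1}{j + l{\left(c \right)}} = \frac{1}{\frac{2281553}{29106} + 42} = \frac{1}{\frac{3504005}{29106}} = \frac{29106}{3504005}$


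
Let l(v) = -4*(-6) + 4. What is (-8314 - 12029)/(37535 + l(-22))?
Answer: -6781/12521 ≈ -0.54157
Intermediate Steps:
l(v) = 28 (l(v) = 24 + 4 = 28)
(-8314 - 12029)/(37535 + l(-22)) = (-8314 - 12029)/(37535 + 28) = -20343/37563 = -20343*1/37563 = -6781/12521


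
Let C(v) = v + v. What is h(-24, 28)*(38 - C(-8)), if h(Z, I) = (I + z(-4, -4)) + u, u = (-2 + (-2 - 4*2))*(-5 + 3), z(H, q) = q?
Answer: 2592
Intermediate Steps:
u = 24 (u = (-2 + (-2 - 8))*(-2) = (-2 - 10)*(-2) = -12*(-2) = 24)
C(v) = 2*v
h(Z, I) = 20 + I (h(Z, I) = (I - 4) + 24 = (-4 + I) + 24 = 20 + I)
h(-24, 28)*(38 - C(-8)) = (20 + 28)*(38 - 2*(-8)) = 48*(38 - 1*(-16)) = 48*(38 + 16) = 48*54 = 2592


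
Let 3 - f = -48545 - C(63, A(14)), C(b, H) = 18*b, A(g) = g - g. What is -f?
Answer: -49682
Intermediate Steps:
A(g) = 0
f = 49682 (f = 3 - (-48545 - 18*63) = 3 - (-48545 - 1*1134) = 3 - (-48545 - 1134) = 3 - 1*(-49679) = 3 + 49679 = 49682)
-f = -1*49682 = -49682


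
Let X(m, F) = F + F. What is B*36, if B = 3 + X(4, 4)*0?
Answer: 108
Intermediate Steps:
X(m, F) = 2*F
B = 3 (B = 3 + (2*4)*0 = 3 + 8*0 = 3 + 0 = 3)
B*36 = 3*36 = 108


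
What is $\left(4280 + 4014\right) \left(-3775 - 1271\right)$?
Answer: $-41851524$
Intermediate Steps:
$\left(4280 + 4014\right) \left(-3775 - 1271\right) = 8294 \left(-5046\right) = -41851524$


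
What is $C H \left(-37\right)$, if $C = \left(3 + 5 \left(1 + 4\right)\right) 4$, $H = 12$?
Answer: $-49728$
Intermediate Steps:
$C = 112$ ($C = \left(3 + 5 \cdot 5\right) 4 = \left(3 + 25\right) 4 = 28 \cdot 4 = 112$)
$C H \left(-37\right) = 112 \cdot 12 \left(-37\right) = 1344 \left(-37\right) = -49728$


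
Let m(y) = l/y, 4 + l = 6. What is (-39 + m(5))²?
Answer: 37249/25 ≈ 1490.0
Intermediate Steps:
l = 2 (l = -4 + 6 = 2)
m(y) = 2/y
(-39 + m(5))² = (-39 + 2/5)² = (-39 + 2*(⅕))² = (-39 + ⅖)² = (-193/5)² = 37249/25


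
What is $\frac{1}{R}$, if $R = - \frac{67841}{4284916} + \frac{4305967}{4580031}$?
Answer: $\frac{19625048112396}{18139993010701} \approx 1.0819$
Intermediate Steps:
$R = \frac{18139993010701}{19625048112396}$ ($R = \left(-67841\right) \frac{1}{4284916} + 4305967 \cdot \frac{1}{4580031} = - \frac{67841}{4284916} + \frac{4305967}{4580031} = \frac{18139993010701}{19625048112396} \approx 0.92433$)
$\frac{1}{R} = \frac{1}{\frac{18139993010701}{19625048112396}} = \frac{19625048112396}{18139993010701}$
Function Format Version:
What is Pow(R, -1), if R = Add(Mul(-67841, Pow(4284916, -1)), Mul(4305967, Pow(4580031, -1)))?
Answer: Rational(19625048112396, 18139993010701) ≈ 1.0819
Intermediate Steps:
R = Rational(18139993010701, 19625048112396) (R = Add(Mul(-67841, Rational(1, 4284916)), Mul(4305967, Rational(1, 4580031))) = Add(Rational(-67841, 4284916), Rational(4305967, 4580031)) = Rational(18139993010701, 19625048112396) ≈ 0.92433)
Pow(R, -1) = Pow(Rational(18139993010701, 19625048112396), -1) = Rational(19625048112396, 18139993010701)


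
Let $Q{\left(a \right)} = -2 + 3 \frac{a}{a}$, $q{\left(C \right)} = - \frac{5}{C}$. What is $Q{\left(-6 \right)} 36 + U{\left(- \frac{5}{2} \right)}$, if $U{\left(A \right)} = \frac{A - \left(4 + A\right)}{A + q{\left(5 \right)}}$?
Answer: $\frac{260}{7} \approx 37.143$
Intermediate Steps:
$Q{\left(a \right)} = 1$ ($Q{\left(a \right)} = -2 + 3 \cdot 1 = -2 + 3 = 1$)
$U{\left(A \right)} = - \frac{4}{-1 + A}$ ($U{\left(A \right)} = \frac{A - \left(4 + A\right)}{A - \frac{5}{5}} = - \frac{4}{A - 1} = - \frac{4}{-1 + A}$)
$Q{\left(-6 \right)} 36 + U{\left(- \frac{5}{2} \right)} = 1 \cdot 36 - \frac{4}{-1 - \frac{5}{2}} = 36 - \frac{4}{-1 - \frac{5}{2}} = 36 - \frac{4}{- \frac{7}{2}} = 36 - - \frac{8}{7} = 36 + \frac{8}{7} = \frac{260}{7}$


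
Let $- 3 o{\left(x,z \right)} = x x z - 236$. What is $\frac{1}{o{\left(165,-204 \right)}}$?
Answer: $\frac{3}{5554136} \approx 5.4014 \cdot 10^{-7}$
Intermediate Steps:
$o{\left(x,z \right)} = \frac{236}{3} - \frac{z x^{2}}{3}$ ($o{\left(x,z \right)} = - \frac{x x z - 236}{3} = - \frac{x^{2} z - 236}{3} = - \frac{z x^{2} - 236}{3} = - \frac{-236 + z x^{2}}{3} = \frac{236}{3} - \frac{z x^{2}}{3}$)
$\frac{1}{o{\left(165,-204 \right)}} = \frac{1}{\frac{236}{3} - - 68 \cdot 165^{2}} = \frac{1}{\frac{236}{3} - \left(-68\right) 27225} = \frac{1}{\frac{236}{3} + 1851300} = \frac{1}{\frac{5554136}{3}} = \frac{3}{5554136}$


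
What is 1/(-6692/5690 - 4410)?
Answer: -2845/12549796 ≈ -0.00022670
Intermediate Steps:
1/(-6692/5690 - 4410) = 1/(-6692*1/5690 - 4410) = 1/(-3346/2845 - 4410) = 1/(-12549796/2845) = -2845/12549796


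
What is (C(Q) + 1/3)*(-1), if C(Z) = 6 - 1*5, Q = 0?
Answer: -4/3 ≈ -1.3333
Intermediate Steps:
C(Z) = 1 (C(Z) = 6 - 5 = 1)
(C(Q) + 1/3)*(-1) = (1 + 1/3)*(-1) = (4/3)*(-1) = -4/3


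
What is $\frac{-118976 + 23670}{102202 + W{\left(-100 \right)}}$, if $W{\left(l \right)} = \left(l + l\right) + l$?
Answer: $- \frac{47653}{50951} \approx -0.93527$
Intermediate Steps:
$W{\left(l \right)} = 3 l$ ($W{\left(l \right)} = 2 l + l = 3 l$)
$\frac{-118976 + 23670}{102202 + W{\left(-100 \right)}} = \frac{-118976 + 23670}{102202 + 3 \left(-100\right)} = - \frac{95306}{102202 - 300} = - \frac{95306}{101902} = \left(-95306\right) \frac{1}{101902} = - \frac{47653}{50951}$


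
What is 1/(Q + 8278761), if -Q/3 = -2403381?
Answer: 1/15488904 ≈ 6.4562e-8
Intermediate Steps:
Q = 7210143 (Q = -3*(-2403381) = 7210143)
1/(Q + 8278761) = 1/(7210143 + 8278761) = 1/15488904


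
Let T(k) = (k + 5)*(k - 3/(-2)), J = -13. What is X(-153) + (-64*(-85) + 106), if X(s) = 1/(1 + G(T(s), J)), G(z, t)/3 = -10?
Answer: 160833/29 ≈ 5546.0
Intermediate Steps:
T(k) = (5 + k)*(3/2 + k) (T(k) = (5 + k)*(k - 3*(-1/2)) = (5 + k)*(k + 3/2) = (5 + k)*(3/2 + k))
G(z, t) = -30 (G(z, t) = 3*(-10) = -30)
X(s) = -1/29 (X(s) = 1/(1 - 30) = 1/(-29) = -1/29)
X(-153) + (-64*(-85) + 106) = -1/29 + (-64*(-85) + 106) = -1/29 + (5440 + 106) = -1/29 + 5546 = 160833/29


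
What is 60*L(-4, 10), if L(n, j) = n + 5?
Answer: 60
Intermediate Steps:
L(n, j) = 5 + n
60*L(-4, 10) = 60*(5 - 4) = 60*1 = 60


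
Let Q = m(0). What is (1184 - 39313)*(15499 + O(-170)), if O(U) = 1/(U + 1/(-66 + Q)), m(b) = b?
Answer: -947310718211/1603 ≈ -5.9096e+8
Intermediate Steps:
Q = 0
O(U) = 1/(-1/66 + U) (O(U) = 1/(U + 1/(-66 + 0)) = 1/(U + 1/(-66)) = 1/(U - 1/66) = 1/(-1/66 + U))
(1184 - 39313)*(15499 + O(-170)) = (1184 - 39313)*(15499 + 66/(-1 + 66*(-170))) = -38129*(15499 + 66/(-1 - 11220)) = -38129*(15499 + 66/(-11221)) = -38129*(15499 + 66*(-1/11221)) = -38129*(15499 - 66/11221) = -38129*173914213/11221 = -947310718211/1603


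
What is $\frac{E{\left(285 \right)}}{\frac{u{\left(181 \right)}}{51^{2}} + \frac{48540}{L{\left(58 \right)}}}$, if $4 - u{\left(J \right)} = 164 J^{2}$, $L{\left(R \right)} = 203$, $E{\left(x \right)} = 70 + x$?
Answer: $- \frac{37488213}{192885172} \approx -0.19436$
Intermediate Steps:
$u{\left(J \right)} = 4 - 164 J^{2}$
$\frac{E{\left(285 \right)}}{\frac{u{\left(181 \right)}}{51^{2}} + \frac{48540}{L{\left(58 \right)}}} = \frac{70 + 285}{\frac{4 - 164 \cdot 181^{2}}{51^{2}} + \frac{48540}{203}} = \frac{355}{\frac{4 - 5372804}{2601} + 48540 \cdot \frac{1}{203}} = \frac{355}{\left(4 - 5372804\right) \frac{1}{2601} + \frac{48540}{203}} = \frac{355}{\left(-5372800\right) \frac{1}{2601} + \frac{48540}{203}} = \frac{355}{- \frac{5372800}{2601} + \frac{48540}{203}} = \frac{355}{- \frac{964425860}{528003}} = 355 \left(- \frac{528003}{964425860}\right) = - \frac{37488213}{192885172}$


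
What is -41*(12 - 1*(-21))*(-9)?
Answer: 12177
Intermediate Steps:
-41*(12 - 1*(-21))*(-9) = -41*(12 + 21)*(-9) = -41*33*(-9) = -1353*(-9) = 12177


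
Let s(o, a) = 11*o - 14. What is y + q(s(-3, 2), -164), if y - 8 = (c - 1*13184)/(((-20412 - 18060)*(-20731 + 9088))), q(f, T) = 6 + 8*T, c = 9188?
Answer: -16150346939/12442486 ≈ -1298.0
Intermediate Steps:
s(o, a) = -14 + 11*o
y = 99539777/12442486 (y = 8 + (9188 - 1*13184)/(((-20412 - 18060)*(-20731 + 9088))) = 8 + (9188 - 13184)/((-38472*(-11643))) = 8 - 3996/447929496 = 8 - 3996*1/447929496 = 8 - 111/12442486 = 99539777/12442486 ≈ 8.0000)
y + q(s(-3, 2), -164) = 99539777/12442486 + (6 + 8*(-164)) = 99539777/12442486 + (6 - 1312) = 99539777/12442486 - 1306 = -16150346939/12442486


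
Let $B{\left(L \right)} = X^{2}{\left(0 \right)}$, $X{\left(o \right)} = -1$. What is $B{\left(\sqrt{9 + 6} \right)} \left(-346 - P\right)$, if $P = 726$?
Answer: $-1072$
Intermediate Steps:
$B{\left(L \right)} = 1$ ($B{\left(L \right)} = \left(-1\right)^{2} = 1$)
$B{\left(\sqrt{9 + 6} \right)} \left(-346 - P\right) = 1 \left(-346 - 726\right) = 1 \left(-1072\right) = -1072$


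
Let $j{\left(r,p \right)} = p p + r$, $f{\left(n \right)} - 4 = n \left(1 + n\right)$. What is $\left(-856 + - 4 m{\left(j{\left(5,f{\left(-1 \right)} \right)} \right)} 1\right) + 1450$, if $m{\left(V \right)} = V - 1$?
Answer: $514$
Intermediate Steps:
$f{\left(n \right)} = 4 + n \left(1 + n\right)$
$j{\left(r,p \right)} = r + p^{2}$ ($j{\left(r,p \right)} = p^{2} + r = r + p^{2}$)
$m{\left(V \right)} = -1 + V$ ($m{\left(V \right)} = V - 1 = -1 + V$)
$\left(-856 + - 4 m{\left(j{\left(5,f{\left(-1 \right)} \right)} \right)} 1\right) + 1450 = \left(-856 + - 4 \left(-1 + \left(5 + \left(4 - 1 + \left(-1\right)^{2}\right)^{2}\right)\right) 1\right) + 1450 = \left(-856 + - 4 \left(-1 + \left(5 + \left(4 - 1 + 1\right)^{2}\right)\right) 1\right) + 1450 = \left(-856 + - 4 \left(-1 + \left(5 + 4^{2}\right)\right) 1\right) + 1450 = \left(-856 + - 4 \left(-1 + \left(5 + 16\right)\right) 1\right) + 1450 = \left(-856 + - 4 \left(-1 + 21\right) 1\right) + 1450 = \left(-856 + \left(-4\right) 20 \cdot 1\right) + 1450 = \left(-856 - 80\right) + 1450 = -936 + 1450 = 514$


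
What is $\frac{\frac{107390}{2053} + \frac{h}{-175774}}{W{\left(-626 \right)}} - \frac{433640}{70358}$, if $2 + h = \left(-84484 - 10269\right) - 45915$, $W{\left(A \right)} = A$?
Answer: $- \frac{24827019835538135}{3973483489570594} \approx -6.2482$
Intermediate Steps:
$h = -140670$ ($h = -2 - 140668 = -140670$)
$\frac{\frac{107390}{2053} + \frac{h}{-175774}}{W{\left(-626 \right)}} - \frac{433640}{70358} = \frac{\frac{107390}{2053} - \frac{140670}{-175774}}{-626} - \frac{433640}{70358} = \left(107390 \cdot \frac{1}{2053} - - \frac{70335}{87887}\right) \left(- \frac{1}{626}\right) - \frac{216820}{35179} = \left(\frac{107390}{2053} + \frac{70335}{87887}\right) \left(- \frac{1}{626}\right) - \frac{216820}{35179} = \frac{9582582685}{180432011} \left(- \frac{1}{626}\right) - \frac{216820}{35179} = - \frac{9582582685}{112950438886} - \frac{216820}{35179} = - \frac{24827019835538135}{3973483489570594}$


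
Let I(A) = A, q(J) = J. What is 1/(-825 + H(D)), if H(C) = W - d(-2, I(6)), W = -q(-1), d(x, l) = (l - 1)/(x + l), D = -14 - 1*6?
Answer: -4/3301 ≈ -0.0012118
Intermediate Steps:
D = -20 (D = -14 - 6 = -20)
d(x, l) = (-1 + l)/(l + x)
W = 1 (W = -1*(-1) = 1)
H(C) = -¼ (H(C) = 1 - (-1 + 6)/(6 - 2) = 1 - 5/4 = -¼)
1/(-825 + H(D)) = 1/(-825 - ¼) = 1/(-3301/4) = -4/3301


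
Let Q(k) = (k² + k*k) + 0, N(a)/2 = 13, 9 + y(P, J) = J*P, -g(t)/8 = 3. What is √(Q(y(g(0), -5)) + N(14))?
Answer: 2*√6167 ≈ 157.06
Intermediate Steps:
g(t) = -24 (g(t) = -8*3 = -24)
y(P, J) = -9 + J*P
N(a) = 26 (N(a) = 2*13 = 26)
Q(k) = 2*k² (Q(k) = (k² + k²) + 0 = 2*k² + 0 = 2*k²)
√(Q(y(g(0), -5)) + N(14)) = √(2*(-9 - 5*(-24))² + 26) = √(2*(-9 + 120)² + 26) = √(2*111² + 26) = √(2*12321 + 26) = √(24642 + 26) = √24668 = 2*√6167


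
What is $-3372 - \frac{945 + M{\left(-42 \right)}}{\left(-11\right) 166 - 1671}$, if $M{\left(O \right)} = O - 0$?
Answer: $- \frac{11790981}{3497} \approx -3371.7$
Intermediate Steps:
$M{\left(O \right)} = O$ ($M{\left(O \right)} = O + 0 = O$)
$-3372 - \frac{945 + M{\left(-42 \right)}}{\left(-11\right) 166 - 1671} = -3372 - \frac{945 - 42}{\left(-11\right) 166 - 1671} = -3372 - \frac{903}{-1826 - 1671} = -3372 - \frac{903}{-3497} = -3372 - 903 \left(- \frac{1}{3497}\right) = -3372 - - \frac{903}{3497} = -3372 + \frac{903}{3497} = - \frac{11790981}{3497}$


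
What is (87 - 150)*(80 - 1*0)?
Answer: -5040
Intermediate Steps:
(87 - 150)*(80 - 1*0) = -63*(80 + 0) = -63*80 = -5040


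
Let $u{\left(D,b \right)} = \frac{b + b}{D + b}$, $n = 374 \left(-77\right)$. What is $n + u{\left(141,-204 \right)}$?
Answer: $- \frac{604622}{21} \approx -28792.0$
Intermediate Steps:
$n = -28798$
$u{\left(D,b \right)} = \frac{2 b}{D + b}$
$n + u{\left(141,-204 \right)} = -28798 + 2 \left(-204\right) \frac{1}{141 - 204} = -28798 + 2 \left(-204\right) \frac{1}{-63} = -28798 + 2 \left(-204\right) \left(- \frac{1}{63}\right) = -28798 + \frac{136}{21} = - \frac{604622}{21}$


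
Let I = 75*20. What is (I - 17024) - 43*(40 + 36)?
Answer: -18792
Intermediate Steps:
I = 1500
(I - 17024) - 43*(40 + 36) = (1500 - 17024) - 43*(40 + 36) = -15524 - 43*76 = -15524 - 3268 = -18792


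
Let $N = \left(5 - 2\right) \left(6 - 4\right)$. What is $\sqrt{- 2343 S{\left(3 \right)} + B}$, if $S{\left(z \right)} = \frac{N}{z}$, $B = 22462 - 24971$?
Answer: $i \sqrt{7195} \approx 84.823 i$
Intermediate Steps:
$B = -2509$ ($B = 22462 - 24971 = -2509$)
$N = 6$ ($N = 3 \cdot 2 = 6$)
$S{\left(z \right)} = \frac{6}{z}$
$\sqrt{- 2343 S{\left(3 \right)} + B} = \sqrt{- 2343 \cdot \frac{6}{3} - 2509} = \sqrt{- 2343 \cdot 6 \cdot \frac{1}{3} - 2509} = \sqrt{\left(-2343\right) 2 - 2509} = \sqrt{-4686 - 2509} = \sqrt{-7195} = i \sqrt{7195}$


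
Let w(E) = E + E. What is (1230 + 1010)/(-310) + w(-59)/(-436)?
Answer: -47003/6758 ≈ -6.9552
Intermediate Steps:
w(E) = 2*E
(1230 + 1010)/(-310) + w(-59)/(-436) = (1230 + 1010)/(-310) + (2*(-59))/(-436) = 2240*(-1/310) - 118*(-1/436) = -224/31 + 59/218 = -47003/6758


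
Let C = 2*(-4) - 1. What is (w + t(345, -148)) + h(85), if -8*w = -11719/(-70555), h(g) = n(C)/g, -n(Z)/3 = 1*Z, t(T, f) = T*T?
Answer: 1142104855753/9595480 ≈ 1.1903e+5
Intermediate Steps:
C = -9 (C = -8 - 1 = -9)
t(T, f) = T²
n(Z) = -3*Z
h(g) = 27/g (h(g) = (-3*(-9))/g = 27/g)
w = -11719/564440 (w = -(-11719)/(8*(-70555)) = -(-11719)*(-1)/(8*70555) = -⅛*11719/70555 = -11719/564440 ≈ -0.020762)
(w + t(345, -148)) + h(85) = (-11719/564440 + 345²) + 27/85 = (-11719/564440 + 119025) + 27*(1/85) = 67182459281/564440 + 27/85 = 1142104855753/9595480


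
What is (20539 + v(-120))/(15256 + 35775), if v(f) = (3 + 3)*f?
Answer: 19819/51031 ≈ 0.38837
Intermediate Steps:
v(f) = 6*f
(20539 + v(-120))/(15256 + 35775) = (20539 + 6*(-120))/(15256 + 35775) = (20539 - 720)/51031 = 19819*(1/51031) = 19819/51031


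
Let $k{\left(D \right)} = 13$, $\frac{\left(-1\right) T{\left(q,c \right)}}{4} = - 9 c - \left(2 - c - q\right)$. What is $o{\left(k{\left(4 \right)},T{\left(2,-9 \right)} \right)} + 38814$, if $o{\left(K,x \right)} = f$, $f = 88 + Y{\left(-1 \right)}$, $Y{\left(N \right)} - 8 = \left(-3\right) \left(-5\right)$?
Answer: $38925$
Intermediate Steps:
$T{\left(q,c \right)} = 8 - 4 q + 32 c$ ($T{\left(q,c \right)} = - 4 \left(- 9 c - \left(2 - c - q\right)\right) = - 4 \left(- 9 c + \left(-2 + c + q\right)\right) = - 4 \left(-2 + q - 8 c\right) = 8 - 4 q + 32 c$)
$Y{\left(N \right)} = 23$ ($Y{\left(N \right)} = 8 - -15 = 8 + 15 = 23$)
$f = 111$ ($f = 88 + 23 = 111$)
$o{\left(K,x \right)} = 111$
$o{\left(k{\left(4 \right)},T{\left(2,-9 \right)} \right)} + 38814 = 111 + 38814 = 38925$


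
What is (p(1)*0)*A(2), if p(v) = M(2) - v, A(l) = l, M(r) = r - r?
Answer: 0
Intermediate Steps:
M(r) = 0
p(v) = -v (p(v) = 0 - v = -v)
(p(1)*0)*A(2) = (-1*1*0)*2 = -1*0*2 = 0*2 = 0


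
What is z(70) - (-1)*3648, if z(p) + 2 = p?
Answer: 3716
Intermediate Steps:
z(p) = -2 + p
z(70) - (-1)*3648 = (-2 + 70) - (-1)*3648 = 68 - 1*(-3648) = 68 + 3648 = 3716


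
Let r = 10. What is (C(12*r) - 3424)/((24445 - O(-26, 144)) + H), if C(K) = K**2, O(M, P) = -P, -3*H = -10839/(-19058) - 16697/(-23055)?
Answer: 14467976752320/32411337905159 ≈ 0.44639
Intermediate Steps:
H = -568104571/1318146570 (H = -(-10839/(-19058) - 16697/(-23055))/3 = -(-10839*(-1/19058) - 16697*(-1/23055))/3 = -(10839/19058 + 16697/23055)/3 = -1/3*568104571/439382190 = -568104571/1318146570 ≈ -0.43099)
(C(12*r) - 3424)/((24445 - O(-26, 144)) + H) = ((12*10)**2 - 3424)/((24445 - (-1)*144) - 568104571/1318146570) = (120**2 - 3424)/((24445 - 1*(-144)) - 568104571/1318146570) = (14400 - 3424)/((24445 + 144) - 568104571/1318146570) = 10976/(24589 - 568104571/1318146570) = 10976/(32411337905159/1318146570) = 10976*(1318146570/32411337905159) = 14467976752320/32411337905159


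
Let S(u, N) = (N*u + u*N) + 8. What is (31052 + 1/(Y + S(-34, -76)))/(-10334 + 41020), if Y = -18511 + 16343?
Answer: 93404417/92303488 ≈ 1.0119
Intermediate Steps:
Y = -2168
S(u, N) = 8 + 2*N*u (S(u, N) = (N*u + N*u) + 8 = 2*N*u + 8 = 8 + 2*N*u)
(31052 + 1/(Y + S(-34, -76)))/(-10334 + 41020) = (31052 + 1/(-2168 + (8 + 2*(-76)*(-34))))/(-10334 + 41020) = (31052 + 1/(-2168 + (8 + 5168)))/30686 = (31052 + 1/(-2168 + 5176))*(1/30686) = (31052 + 1/3008)*(1/30686) = (93404417/3008)*(1/30686) = 93404417/92303488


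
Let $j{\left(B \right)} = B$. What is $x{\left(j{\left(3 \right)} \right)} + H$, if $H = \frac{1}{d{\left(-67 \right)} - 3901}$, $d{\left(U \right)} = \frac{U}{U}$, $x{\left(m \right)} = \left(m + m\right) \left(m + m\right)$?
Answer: $\frac{140399}{3900} \approx 36.0$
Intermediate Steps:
$x{\left(m \right)} = 4 m^{2}$ ($x{\left(m \right)} = 2 m 2 m = 4 m^{2}$)
$d{\left(U \right)} = 1$
$H = - \frac{1}{3900}$ ($H = \frac{1}{1 - 3901} = \frac{1}{-3900} = - \frac{1}{3900} \approx -0.00025641$)
$x{\left(j{\left(3 \right)} \right)} + H = 4 \cdot 3^{2} - \frac{1}{3900} = 4 \cdot 9 - \frac{1}{3900} = 36 - \frac{1}{3900} = \frac{140399}{3900}$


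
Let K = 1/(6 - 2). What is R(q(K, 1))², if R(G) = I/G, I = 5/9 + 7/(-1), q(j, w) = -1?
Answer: 3364/81 ≈ 41.531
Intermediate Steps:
K = ¼ (K = 1/4 = ¼ ≈ 0.25000)
I = -58/9 (I = 5*(⅑) + 7*(-1) = 5/9 - 7 = -58/9 ≈ -6.4444)
R(G) = -58/(9*G)
R(q(K, 1))² = (-58/9/(-1))² = (-58/9*(-1))² = (58/9)² = 3364/81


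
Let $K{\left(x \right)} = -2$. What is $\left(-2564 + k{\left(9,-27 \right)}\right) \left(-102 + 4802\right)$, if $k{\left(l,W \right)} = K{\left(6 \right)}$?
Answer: $-12060200$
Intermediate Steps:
$k{\left(l,W \right)} = -2$
$\left(-2564 + k{\left(9,-27 \right)}\right) \left(-102 + 4802\right) = \left(-2564 - 2\right) \left(-102 + 4802\right) = \left(-2566\right) 4700 = -12060200$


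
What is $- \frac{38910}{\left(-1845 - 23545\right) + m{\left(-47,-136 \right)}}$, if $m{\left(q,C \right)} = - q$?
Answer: $\frac{38910}{25343} \approx 1.5353$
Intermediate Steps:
$- \frac{38910}{\left(-1845 - 23545\right) + m{\left(-47,-136 \right)}} = - \frac{38910}{\left(-1845 - 23545\right) - -47} = - \frac{38910}{-25390 + 47} = - \frac{38910}{-25343} = \left(-38910\right) \left(- \frac{1}{25343}\right) = \frac{38910}{25343}$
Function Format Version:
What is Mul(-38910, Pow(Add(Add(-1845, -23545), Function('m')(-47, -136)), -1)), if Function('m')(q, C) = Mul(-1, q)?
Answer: Rational(38910, 25343) ≈ 1.5353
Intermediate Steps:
Mul(-38910, Pow(Add(Add(-1845, -23545), Function('m')(-47, -136)), -1)) = Mul(-38910, Pow(Add(Add(-1845, -23545), Mul(-1, -47)), -1)) = Mul(-38910, Pow(Add(-25390, 47), -1)) = Mul(-38910, Pow(-25343, -1)) = Mul(-38910, Rational(-1, 25343)) = Rational(38910, 25343)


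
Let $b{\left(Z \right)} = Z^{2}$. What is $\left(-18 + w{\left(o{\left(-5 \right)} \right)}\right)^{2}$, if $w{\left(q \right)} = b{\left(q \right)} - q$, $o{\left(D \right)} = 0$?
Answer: $324$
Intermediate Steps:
$w{\left(q \right)} = q^{2} - q$
$\left(-18 + w{\left(o{\left(-5 \right)} \right)}\right)^{2} = \left(-18 + 0 \left(-1 + 0\right)\right)^{2} = \left(-18 + 0 \left(-1\right)\right)^{2} = \left(-18 + 0\right)^{2} = \left(-18\right)^{2} = 324$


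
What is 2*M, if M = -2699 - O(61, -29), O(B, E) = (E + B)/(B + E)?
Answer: -5400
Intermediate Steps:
O(B, E) = 1 (O(B, E) = (B + E)/(B + E) = 1)
M = -2700 (M = -2699 - 1*1 = -2699 - 1 = -2700)
2*M = 2*(-2700) = -5400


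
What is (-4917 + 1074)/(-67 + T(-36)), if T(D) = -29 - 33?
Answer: 1281/43 ≈ 29.791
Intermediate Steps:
T(D) = -62
(-4917 + 1074)/(-67 + T(-36)) = (-4917 + 1074)/(-67 - 62) = -3843/(-129) = -3843*(-1/129) = 1281/43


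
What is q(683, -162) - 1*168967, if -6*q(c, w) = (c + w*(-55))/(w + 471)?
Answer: -313274411/1854 ≈ -1.6897e+5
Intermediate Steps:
q(c, w) = -(c - 55*w)/(6*(471 + w)) (q(c, w) = -(c + w*(-55))/(6*(w + 471)) = -(c - 55*w)/(6*(471 + w)))
q(683, -162) - 1*168967 = (-1*683 + 55*(-162))/(6*(471 - 162)) - 1*168967 = (1/6)*(-683 - 8910)/309 - 168967 = (1/6)*(1/309)*(-9593) - 168967 = -9593/1854 - 168967 = -313274411/1854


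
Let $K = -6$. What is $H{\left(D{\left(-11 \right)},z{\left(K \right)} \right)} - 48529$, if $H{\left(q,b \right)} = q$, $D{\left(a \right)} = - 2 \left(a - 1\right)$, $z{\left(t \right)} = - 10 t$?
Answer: $-48505$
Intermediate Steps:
$D{\left(a \right)} = 2 - 2 a$ ($D{\left(a \right)} = - 2 \left(-1 + a\right) = 2 - 2 a$)
$H{\left(D{\left(-11 \right)},z{\left(K \right)} \right)} - 48529 = \left(2 - -22\right) - 48529 = \left(2 + 22\right) - 48529 = 24 - 48529 = -48505$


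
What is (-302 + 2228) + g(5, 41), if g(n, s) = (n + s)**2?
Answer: 4042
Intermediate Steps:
(-302 + 2228) + g(5, 41) = (-302 + 2228) + (5 + 41)**2 = 1926 + 46**2 = 1926 + 2116 = 4042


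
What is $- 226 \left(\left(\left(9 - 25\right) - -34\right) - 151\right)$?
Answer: $30058$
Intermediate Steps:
$- 226 \left(\left(\left(9 - 25\right) - -34\right) - 151\right) = - 226 \left(\left(-16 + 34\right) - 151\right) = - 226 \left(18 - 151\right) = \left(-226\right) \left(-133\right) = 30058$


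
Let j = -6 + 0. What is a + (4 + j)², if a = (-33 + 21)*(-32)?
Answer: 388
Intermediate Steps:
j = -6
a = 384 (a = -12*(-32) = 384)
a + (4 + j)² = 384 + (4 - 6)² = 384 + (-2)² = 384 + 4 = 388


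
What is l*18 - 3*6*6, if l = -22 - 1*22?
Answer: -900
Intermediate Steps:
l = -44 (l = -22 - 22 = -44)
l*18 - 3*6*6 = -44*18 - 3*6*6 = -792 - 18*6 = -792 - 108 = -900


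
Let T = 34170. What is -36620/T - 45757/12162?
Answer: -66962971/13852518 ≈ -4.8340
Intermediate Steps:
-36620/T - 45757/12162 = -36620/34170 - 45757/12162 = -36620*1/34170 - 45757*1/12162 = -3662/3417 - 45757/12162 = -66962971/13852518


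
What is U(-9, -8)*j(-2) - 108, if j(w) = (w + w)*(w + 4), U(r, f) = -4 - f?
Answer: -140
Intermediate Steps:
j(w) = 2*w*(4 + w) (j(w) = (2*w)*(4 + w) = 2*w*(4 + w))
U(-9, -8)*j(-2) - 108 = (-4 - 1*(-8))*(2*(-2)*(4 - 2)) - 108 = (-4 + 8)*(2*(-2)*2) - 108 = 4*(-8) - 108 = -32 - 108 = -140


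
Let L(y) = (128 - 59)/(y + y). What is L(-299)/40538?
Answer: -3/1053988 ≈ -2.8463e-6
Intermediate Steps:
L(y) = 69/(2*y) (L(y) = 69/((2*y)) = 69*(1/(2*y)) = 69/(2*y))
L(-299)/40538 = ((69/2)/(-299))/40538 = ((69/2)*(-1/299))*(1/40538) = -3/26*1/40538 = -3/1053988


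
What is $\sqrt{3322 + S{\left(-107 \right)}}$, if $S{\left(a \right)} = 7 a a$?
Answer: $\sqrt{83465} \approx 288.9$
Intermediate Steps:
$S{\left(a \right)} = 7 a^{2}$
$\sqrt{3322 + S{\left(-107 \right)}} = \sqrt{3322 + 7 \left(-107\right)^{2}} = \sqrt{3322 + 7 \cdot 11449} = \sqrt{3322 + 80143} = \sqrt{83465}$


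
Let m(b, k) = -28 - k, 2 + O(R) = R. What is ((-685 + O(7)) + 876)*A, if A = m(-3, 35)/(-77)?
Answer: 1764/11 ≈ 160.36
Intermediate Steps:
O(R) = -2 + R
A = 9/11 (A = (-28 - 1*35)/(-77) = (-28 - 35)*(-1/77) = -63*(-1/77) = 9/11 ≈ 0.81818)
((-685 + O(7)) + 876)*A = ((-685 + (-2 + 7)) + 876)*(9/11) = ((-685 + 5) + 876)*(9/11) = (-680 + 876)*(9/11) = 196*(9/11) = 1764/11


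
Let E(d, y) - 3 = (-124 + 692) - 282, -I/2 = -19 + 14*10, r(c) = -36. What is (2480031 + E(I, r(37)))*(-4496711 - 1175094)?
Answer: -14067891377600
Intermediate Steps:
I = -242 (I = -2*(-19 + 14*10) = -2*(-19 + 140) = -2*121 = -242)
E(d, y) = 289 (E(d, y) = 3 + ((-124 + 692) - 282) = 3 + (568 - 282) = 3 + 286 = 289)
(2480031 + E(I, r(37)))*(-4496711 - 1175094) = (2480031 + 289)*(-4496711 - 1175094) = 2480320*(-5671805) = -14067891377600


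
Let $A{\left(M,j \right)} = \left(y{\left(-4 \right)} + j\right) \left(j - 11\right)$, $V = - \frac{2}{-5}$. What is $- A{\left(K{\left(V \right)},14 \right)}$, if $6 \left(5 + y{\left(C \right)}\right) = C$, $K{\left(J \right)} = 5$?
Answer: $-25$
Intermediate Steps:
$V = \frac{2}{5}$ ($V = \left(-2\right) \left(- \frac{1}{5}\right) = \frac{2}{5} \approx 0.4$)
$y{\left(C \right)} = -5 + \frac{C}{6}$
$A{\left(M,j \right)} = \left(-11 + j\right) \left(- \frac{17}{3} + j\right)$ ($A{\left(M,j \right)} = \left(\left(-5 + \frac{1}{6} \left(-4\right)\right) + j\right) \left(j - 11\right) = \left(\left(-5 - \frac{2}{3}\right) + j\right) \left(-11 + j\right) = \left(- \frac{17}{3} + j\right) \left(-11 + j\right) = \left(-11 + j\right) \left(- \frac{17}{3} + j\right)$)
$- A{\left(K{\left(V \right)},14 \right)} = - (\frac{187}{3} + 14^{2} - \frac{700}{3}) = - (\frac{187}{3} + 196 - \frac{700}{3}) = \left(-1\right) 25 = -25$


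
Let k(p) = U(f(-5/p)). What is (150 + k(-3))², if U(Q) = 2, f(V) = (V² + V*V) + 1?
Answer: 23104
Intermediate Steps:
f(V) = 1 + 2*V² (f(V) = (V² + V²) + 1 = 2*V² + 1 = 1 + 2*V²)
k(p) = 2
(150 + k(-3))² = (150 + 2)² = 152² = 23104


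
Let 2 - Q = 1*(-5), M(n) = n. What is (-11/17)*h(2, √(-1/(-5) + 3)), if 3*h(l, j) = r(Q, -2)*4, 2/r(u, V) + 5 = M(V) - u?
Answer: 44/357 ≈ 0.12325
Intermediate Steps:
Q = 7 (Q = 2 - (-5) = 2 - 1*(-5) = 2 + 5 = 7)
r(u, V) = 2/(-5 + V - u) (r(u, V) = 2/(-5 + (V - u)) = 2/(-5 + V - u))
h(l, j) = -4/21 (h(l, j) = (-2/(5 + 7 - 1*(-2))*4)/3 = (-2/(5 + 7 + 2)*4)/3 = (-2/14*4)/3 = (-2*1/14*4)/3 = (-⅐*4)/3 = (⅓)*(-4/7) = -4/21)
(-11/17)*h(2, √(-1/(-5) + 3)) = -11/17*(-4/21) = 44/357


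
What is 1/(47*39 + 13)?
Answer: 1/1846 ≈ 0.00054171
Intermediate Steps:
1/(47*39 + 13) = 1/(1833 + 13) = 1/1846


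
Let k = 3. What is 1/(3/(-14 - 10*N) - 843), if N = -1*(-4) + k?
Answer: -28/23605 ≈ -0.0011862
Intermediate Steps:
N = 7 (N = -1*(-4) + 3 = 4 + 3 = 7)
1/(3/(-14 - 10*N) - 843) = 1/(3/(-14 - 10*7) - 843) = 1/(3/(-14 - 70) - 843) = 1/(3/(-84) - 843) = 1/(3*(-1/84) - 843) = 1/(-1/28 - 843) = 1/(-23605/28) = -28/23605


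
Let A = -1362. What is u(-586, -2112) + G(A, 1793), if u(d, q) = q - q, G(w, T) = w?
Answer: -1362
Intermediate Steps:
u(d, q) = 0
u(-586, -2112) + G(A, 1793) = 0 - 1362 = -1362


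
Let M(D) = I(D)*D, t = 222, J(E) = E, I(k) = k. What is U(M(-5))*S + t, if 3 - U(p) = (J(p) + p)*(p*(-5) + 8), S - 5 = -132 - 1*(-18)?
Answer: -637755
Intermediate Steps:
M(D) = D² (M(D) = D*D = D²)
S = -109 (S = 5 + (-132 - 1*(-18)) = 5 + (-132 + 18) = 5 - 114 = -109)
U(p) = 3 - 2*p*(8 - 5*p) (U(p) = 3 - (p + p)*(p*(-5) + 8) = 3 - 2*p*(-5*p + 8) = 3 - 2*p*(8 - 5*p))
U(M(-5))*S + t = (3 - 16*(-5)² + 10*((-5)²)²)*(-109) + 222 = (3 - 16*25 + 10*25²)*(-109) + 222 = (3 - 400 + 10*625)*(-109) + 222 = (3 - 400 + 6250)*(-109) + 222 = 5853*(-109) + 222 = -637977 + 222 = -637755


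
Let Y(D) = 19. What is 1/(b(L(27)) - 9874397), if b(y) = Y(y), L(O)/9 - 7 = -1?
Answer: -1/9874378 ≈ -1.0127e-7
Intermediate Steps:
L(O) = 54 (L(O) = 63 + 9*(-1) = 63 - 9 = 54)
b(y) = 19
1/(b(L(27)) - 9874397) = 1/(19 - 9874397) = 1/(-9874378) = -1/9874378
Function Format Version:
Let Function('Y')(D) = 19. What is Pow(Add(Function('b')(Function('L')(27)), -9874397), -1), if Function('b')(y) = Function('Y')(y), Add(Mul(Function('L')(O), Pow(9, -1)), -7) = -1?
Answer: Rational(-1, 9874378) ≈ -1.0127e-7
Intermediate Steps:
Function('L')(O) = 54 (Function('L')(O) = Add(63, Mul(9, -1)) = Add(63, -9) = 54)
Function('b')(y) = 19
Pow(Add(Function('b')(Function('L')(27)), -9874397), -1) = Pow(Add(19, -9874397), -1) = Pow(-9874378, -1) = Rational(-1, 9874378)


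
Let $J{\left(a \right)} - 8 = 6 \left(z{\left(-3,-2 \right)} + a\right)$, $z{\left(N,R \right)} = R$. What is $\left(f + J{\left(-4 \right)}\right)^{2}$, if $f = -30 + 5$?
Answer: $2809$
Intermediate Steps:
$f = -25$
$J{\left(a \right)} = -4 + 6 a$ ($J{\left(a \right)} = 8 + 6 \left(-2 + a\right) = 8 + \left(-12 + 6 a\right) = -4 + 6 a$)
$\left(f + J{\left(-4 \right)}\right)^{2} = \left(-25 + \left(-4 + 6 \left(-4\right)\right)\right)^{2} = \left(-25 - 28\right)^{2} = \left(-53\right)^{2} = 2809$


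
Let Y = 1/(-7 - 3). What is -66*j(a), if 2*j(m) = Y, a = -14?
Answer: 33/10 ≈ 3.3000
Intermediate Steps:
Y = -1/10 (Y = 1/(-10) = -1/10 ≈ -0.10000)
j(m) = -1/20 (j(m) = (1/2)*(-1/10) = -1/20)
-66*j(a) = -66*(-1/20) = 33/10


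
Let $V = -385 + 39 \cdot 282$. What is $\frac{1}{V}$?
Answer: $\frac{1}{10613} \approx 9.4224 \cdot 10^{-5}$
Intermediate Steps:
$V = 10613$ ($V = -385 + 10998 = 10613$)
$\frac{1}{V} = \frac{1}{10613}$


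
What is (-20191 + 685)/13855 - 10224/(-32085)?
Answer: -10759922/9878615 ≈ -1.0892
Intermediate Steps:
(-20191 + 685)/13855 - 10224/(-32085) = -19506*1/13855 - 10224*(-1/32085) = -19506/13855 + 1136/3565 = -10759922/9878615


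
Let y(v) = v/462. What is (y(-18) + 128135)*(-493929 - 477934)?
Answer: -9588781328296/77 ≈ -1.2453e+11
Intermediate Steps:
y(v) = v/462 (y(v) = v*(1/462) = v/462)
(y(-18) + 128135)*(-493929 - 477934) = ((1/462)*(-18) + 128135)*(-493929 - 477934) = (-3/77 + 128135)*(-971863) = (9866392/77)*(-971863) = -9588781328296/77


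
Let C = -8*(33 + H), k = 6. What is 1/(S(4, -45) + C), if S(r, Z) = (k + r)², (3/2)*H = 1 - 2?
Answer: -3/476 ≈ -0.0063025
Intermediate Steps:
H = -⅔ (H = 2*(1 - 2)/3 = (⅔)*(-1) = -⅔ ≈ -0.66667)
S(r, Z) = (6 + r)²
C = -776/3 (C = -8*(33 - ⅔) = -8*97/3 = -776/3 ≈ -258.67)
1/(S(4, -45) + C) = 1/((6 + 4)² - 776/3) = 1/(10² - 776/3) = 1/(100 - 776/3) = 1/(-476/3) = -3/476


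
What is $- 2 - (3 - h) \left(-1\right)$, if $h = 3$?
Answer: $0$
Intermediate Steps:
$- 2 - (3 - h) \left(-1\right) = - 2 - (3 - 3) \left(-1\right) = - 2 \left(-1\right) 0 \left(-1\right) = - 2 \cdot 0 \left(-1\right) = \left(-2\right) 0 = 0$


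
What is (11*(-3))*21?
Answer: -693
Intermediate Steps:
(11*(-3))*21 = -33*21 = -693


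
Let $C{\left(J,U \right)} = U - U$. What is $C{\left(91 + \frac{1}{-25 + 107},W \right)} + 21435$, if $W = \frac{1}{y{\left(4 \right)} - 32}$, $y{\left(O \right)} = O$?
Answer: $21435$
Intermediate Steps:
$W = - \frac{1}{28}$ ($W = \frac{1}{4 - 32} = \frac{1}{-28} = - \frac{1}{28} \approx -0.035714$)
$C{\left(J,U \right)} = 0$
$C{\left(91 + \frac{1}{-25 + 107},W \right)} + 21435 = 0 + 21435 = 21435$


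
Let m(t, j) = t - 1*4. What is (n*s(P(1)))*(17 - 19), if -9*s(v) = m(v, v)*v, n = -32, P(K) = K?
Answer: 64/3 ≈ 21.333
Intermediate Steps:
m(t, j) = -4 + t (m(t, j) = t - 4 = -4 + t)
s(v) = -v*(-4 + v)/9 (s(v) = -(-4 + v)*v/9 = -v*(-4 + v)/9)
(n*s(P(1)))*(17 - 19) = (-32*(4 - 1*1)/9)*(17 - 19) = -32*(4 - 1)/9*(-2) = -32*3/9*(-2) = -32*⅓*(-2) = -32/3*(-2) = 64/3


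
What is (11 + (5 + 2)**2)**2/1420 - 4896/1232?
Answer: -7866/5467 ≈ -1.4388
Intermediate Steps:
(11 + (5 + 2)**2)**2/1420 - 4896/1232 = (11 + 7**2)**2*(1/1420) - 4896*1/1232 = (11 + 49)**2*(1/1420) - 306/77 = 60**2*(1/1420) - 306/77 = 3600*(1/1420) - 306/77 = 180/71 - 306/77 = -7866/5467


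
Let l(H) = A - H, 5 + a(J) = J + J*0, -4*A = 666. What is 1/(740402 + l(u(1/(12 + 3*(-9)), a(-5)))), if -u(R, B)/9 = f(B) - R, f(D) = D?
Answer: 10/7401461 ≈ 1.3511e-6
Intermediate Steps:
A = -333/2 (A = -¼*666 = -333/2 ≈ -166.50)
a(J) = -5 + J (a(J) = -5 + (J + J*0) = -5 + (J + 0) = -5 + J)
u(R, B) = -9*B + 9*R (u(R, B) = -9*(B - R) = -9*B + 9*R)
l(H) = -333/2 - H
1/(740402 + l(u(1/(12 + 3*(-9)), a(-5)))) = 1/(740402 + (-333/2 - (-9*(-5 - 5) + 9/(12 + 3*(-9))))) = 1/(740402 + (-333/2 - (-9*(-10) + 9/(12 - 27)))) = 1/(740402 + (-333/2 - (90 + 9/(-15)))) = 1/(740402 + (-333/2 - (90 + 9*(-1/15)))) = 1/(740402 + (-333/2 - (90 - ⅗))) = 1/(740402 + (-333/2 - 1*447/5)) = 1/(740402 + (-333/2 - 447/5)) = 1/(740402 - 2559/10) = 1/(7401461/10) = 10/7401461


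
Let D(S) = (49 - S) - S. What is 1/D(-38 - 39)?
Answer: 1/203 ≈ 0.0049261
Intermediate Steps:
D(S) = 49 - 2*S
1/D(-38 - 39) = 1/(49 - 2*(-38 - 39)) = 1/(49 - 2*(-77)) = 1/(49 + 154) = 1/203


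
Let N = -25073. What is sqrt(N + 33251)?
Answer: sqrt(8178) ≈ 90.432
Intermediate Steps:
sqrt(N + 33251) = sqrt(-25073 + 33251) = sqrt(8178)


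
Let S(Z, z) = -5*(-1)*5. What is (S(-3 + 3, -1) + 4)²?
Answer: 841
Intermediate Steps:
S(Z, z) = 25 (S(Z, z) = 5*5 = 25)
(S(-3 + 3, -1) + 4)² = (25 + 4)² = 29² = 841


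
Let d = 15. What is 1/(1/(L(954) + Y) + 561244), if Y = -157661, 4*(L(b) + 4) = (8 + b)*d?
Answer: 308115/172927695058 ≈ 1.7818e-6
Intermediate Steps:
L(b) = 26 + 15*b/4 (L(b) = -4 + ((8 + b)*15)/4 = -4 + (120 + 15*b)/4 = -4 + (30 + 15*b/4) = 26 + 15*b/4)
1/(1/(L(954) + Y) + 561244) = 1/(1/((26 + (15/4)*954) - 157661) + 561244) = 1/(1/((26 + 7155/2) - 157661) + 561244) = 1/(1/(7207/2 - 157661) + 561244) = 1/(1/(-308115/2) + 561244) = 1/(-2/308115 + 561244) = 1/(172927695058/308115) = 308115/172927695058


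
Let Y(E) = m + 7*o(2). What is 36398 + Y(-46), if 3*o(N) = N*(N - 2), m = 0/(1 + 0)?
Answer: 36398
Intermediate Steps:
m = 0 (m = 0/1 = 0*1 = 0)
o(N) = N*(-2 + N)/3 (o(N) = (N*(N - 2))/3 = (N*(-2 + N))/3 = N*(-2 + N)/3)
Y(E) = 0 (Y(E) = 0 + 7*((⅓)*2*(-2 + 2)) = 0 + 7*((⅓)*2*0) = 0 + 7*0 = 0 + 0 = 0)
36398 + Y(-46) = 36398 + 0 = 36398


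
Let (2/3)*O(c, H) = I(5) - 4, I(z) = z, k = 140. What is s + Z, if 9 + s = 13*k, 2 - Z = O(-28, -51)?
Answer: 3623/2 ≈ 1811.5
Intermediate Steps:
O(c, H) = 3/2 (O(c, H) = 3*(5 - 4)/2 = (3/2)*1 = 3/2)
Z = ½ (Z = 2 - 1*3/2 = 2 - 3/2 = ½ ≈ 0.50000)
s = 1811 (s = -9 + 13*140 = -9 + 1820 = 1811)
s + Z = 1811 + ½ = 3623/2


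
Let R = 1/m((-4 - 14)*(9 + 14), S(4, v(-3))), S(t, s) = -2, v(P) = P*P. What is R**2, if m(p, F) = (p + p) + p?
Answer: 1/1542564 ≈ 6.4827e-7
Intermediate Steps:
v(P) = P**2
m(p, F) = 3*p (m(p, F) = 2*p + p = 3*p)
R = -1/1242 (R = 1/(3*((-4 - 14)*(9 + 14))) = 1/(3*(-18*23)) = 1/(3*(-414)) = 1/(-1242) = -1/1242 ≈ -0.00080515)
R**2 = (-1/1242)**2 = 1/1542564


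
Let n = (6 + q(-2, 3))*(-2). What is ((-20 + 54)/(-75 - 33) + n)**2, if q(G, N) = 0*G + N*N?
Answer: 2679769/2916 ≈ 918.99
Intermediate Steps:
q(G, N) = N**2 (q(G, N) = 0 + N**2 = N**2)
n = -30 (n = (6 + 3**2)*(-2) = (6 + 9)*(-2) = 15*(-2) = -30)
((-20 + 54)/(-75 - 33) + n)**2 = ((-20 + 54)/(-75 - 33) - 30)**2 = (34/(-108) - 30)**2 = (34*(-1/108) - 30)**2 = (-17/54 - 30)**2 = (-1637/54)**2 = 2679769/2916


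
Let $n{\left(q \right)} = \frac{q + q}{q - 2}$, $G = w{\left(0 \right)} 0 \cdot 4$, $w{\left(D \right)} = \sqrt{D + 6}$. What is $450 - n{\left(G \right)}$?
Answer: $450$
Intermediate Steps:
$w{\left(D \right)} = \sqrt{6 + D}$
$G = 0$ ($G = \sqrt{6 + 0} \cdot 0 \cdot 4 = \sqrt{6} \cdot 0 \cdot 4 = 0 \cdot 4 = 0$)
$n{\left(q \right)} = \frac{2 q}{-2 + q}$
$450 - n{\left(G \right)} = 450 - 2 \cdot 0 \frac{1}{-2 + 0} = 450 - 2 \cdot 0 \frac{1}{-2} = 450 - 2 \cdot 0 \left(- \frac{1}{2}\right) = 450 - 0 = 450 + 0 = 450$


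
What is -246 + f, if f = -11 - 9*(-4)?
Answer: -221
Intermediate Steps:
f = 25 (f = -11 + 36 = 25)
-246 + f = -246 + 25 = -221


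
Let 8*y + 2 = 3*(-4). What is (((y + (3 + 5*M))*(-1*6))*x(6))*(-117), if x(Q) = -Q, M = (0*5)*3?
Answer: -5265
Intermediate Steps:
M = 0 (M = 0*3 = 0)
y = -7/4 (y = -1/4 + (3*(-4))/8 = -1/4 + (1/8)*(-12) = -1/4 - 3/2 = -7/4 ≈ -1.7500)
(((y + (3 + 5*M))*(-1*6))*x(6))*(-117) = (((-7/4 + (3 + 5*0))*(-1*6))*(-1*6))*(-117) = (((-7/4 + (3 + 0))*(-6))*(-6))*(-117) = (((-7/4 + 3)*(-6))*(-6))*(-117) = (((5/4)*(-6))*(-6))*(-117) = -15/2*(-6)*(-117) = 45*(-117) = -5265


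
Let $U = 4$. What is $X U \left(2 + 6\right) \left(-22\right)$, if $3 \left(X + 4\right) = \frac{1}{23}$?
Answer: $\frac{193600}{69} \approx 2805.8$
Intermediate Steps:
$X = - \frac{275}{69}$ ($X = -4 + \frac{1}{3 \cdot 23} = -4 + \frac{1}{3} \cdot \frac{1}{23} = -4 + \frac{1}{69} = - \frac{275}{69} \approx -3.9855$)
$X U \left(2 + 6\right) \left(-22\right) = - \frac{275 \cdot 4 \left(2 + 6\right)}{69} \left(-22\right) = - \frac{275 \cdot 4 \cdot 8}{69} \left(-22\right) = \left(- \frac{275}{69}\right) 32 \left(-22\right) = \left(- \frac{8800}{69}\right) \left(-22\right) = \frac{193600}{69}$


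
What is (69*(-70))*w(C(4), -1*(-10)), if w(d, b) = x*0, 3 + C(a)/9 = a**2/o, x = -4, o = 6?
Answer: 0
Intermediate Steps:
C(a) = -27 + 3*a**2/2 (C(a) = -27 + 9*(a**2/6) = -27 + 3*a**2/2)
w(d, b) = 0 (w(d, b) = -4*0 = 0)
(69*(-70))*w(C(4), -1*(-10)) = (69*(-70))*0 = -4830*0 = 0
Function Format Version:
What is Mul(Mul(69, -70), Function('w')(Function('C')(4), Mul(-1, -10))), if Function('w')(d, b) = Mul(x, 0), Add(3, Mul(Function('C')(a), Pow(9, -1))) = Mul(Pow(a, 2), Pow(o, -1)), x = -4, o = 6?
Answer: 0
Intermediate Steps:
Function('C')(a) = Add(-27, Mul(Rational(3, 2), Pow(a, 2))) (Function('C')(a) = Add(-27, Mul(9, Mul(Pow(a, 2), Pow(6, -1)))) = Add(-27, Mul(9, Mul(Pow(a, 2), Rational(1, 6)))) = Add(-27, Mul(9, Mul(Rational(1, 6), Pow(a, 2)))) = Add(-27, Mul(Rational(3, 2), Pow(a, 2))))
Function('w')(d, b) = 0 (Function('w')(d, b) = Mul(-4, 0) = 0)
Mul(Mul(69, -70), Function('w')(Function('C')(4), Mul(-1, -10))) = Mul(Mul(69, -70), 0) = Mul(-4830, 0) = 0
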